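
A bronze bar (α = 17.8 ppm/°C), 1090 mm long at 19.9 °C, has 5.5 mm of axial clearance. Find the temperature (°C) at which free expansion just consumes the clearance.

α·L₀·ΔT = 5.5 mm ⇒ ΔT = 5.5 / (17.8×10⁻⁶ × 1090.0) = 283.5 K.
T = 19.9 + 283.5 = 303.4 °C.

303 °C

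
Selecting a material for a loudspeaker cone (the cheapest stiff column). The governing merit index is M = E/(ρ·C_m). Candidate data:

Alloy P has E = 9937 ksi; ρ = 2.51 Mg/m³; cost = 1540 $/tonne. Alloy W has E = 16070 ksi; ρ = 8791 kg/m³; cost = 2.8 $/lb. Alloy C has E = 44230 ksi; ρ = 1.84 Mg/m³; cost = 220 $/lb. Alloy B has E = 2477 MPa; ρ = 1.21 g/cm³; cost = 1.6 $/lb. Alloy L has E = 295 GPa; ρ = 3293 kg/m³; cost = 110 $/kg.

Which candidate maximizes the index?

After converting to SI:
  alloy P: E = 68.51 GPa, ρ = 2510 kg/m³, cost = 1.540 $/kg
  alloy W: E = 110.8 GPa, ρ = 8791 kg/m³, cost = 6.173 $/kg
  alloy C: E = 305.0 GPa, ρ = 1840 kg/m³, cost = 485.0 $/kg
  alloy B: E = 2.477 GPa, ρ = 1210 kg/m³, cost = 3.527 $/kg
  alloy L: E = 295.0 GPa, ρ = 3293 kg/m³, cost = 110.0 $/kg
  alloy P: M = 17.7 MN·m per $
  alloy W: M = 2.04 MN·m per $
  alloy L: M = 0.814 MN·m per $
  alloy B: M = 0.580 MN·m per $
  alloy C: M = 0.342 MN·m per $
Alloy P ranks first.

alloy P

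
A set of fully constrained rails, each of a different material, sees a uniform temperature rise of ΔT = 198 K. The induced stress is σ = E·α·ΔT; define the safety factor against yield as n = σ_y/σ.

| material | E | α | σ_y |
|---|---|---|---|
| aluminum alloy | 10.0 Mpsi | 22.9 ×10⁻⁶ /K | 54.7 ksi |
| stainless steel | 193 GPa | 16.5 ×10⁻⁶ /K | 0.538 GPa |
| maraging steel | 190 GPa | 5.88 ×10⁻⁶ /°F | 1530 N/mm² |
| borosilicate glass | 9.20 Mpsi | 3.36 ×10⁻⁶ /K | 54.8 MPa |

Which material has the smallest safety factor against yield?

Converting E to GPa, α to ×10⁻⁶/K, σ_y to MPa, then σ and n for each:
  aluminum alloy: E = 68.95, α = 22.9, σ_y = 377.1 → σ = 313 MPa, n = 1.21
  stainless steel: E = 193.0, α = 16.5, σ_y = 538.0 → σ = 631 MPa, n = 0.853
  maraging steel: E = 190.0, α = 10.6, σ_y = 1530 → σ = 398 MPa, n = 3.84
  borosilicate glass: E = 63.43, α = 3.36, σ_y = 54.80 → σ = 42.2 MPa, n = 1.30
Stainless steel has the lowest safety factor, n = 0.853.

stainless steel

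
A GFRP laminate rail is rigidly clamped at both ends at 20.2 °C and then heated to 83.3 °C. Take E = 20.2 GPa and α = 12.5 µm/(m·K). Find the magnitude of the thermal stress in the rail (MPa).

15.9 MPa

ΔT = 63.10 K. Constrained thermal stress σ = E·α·ΔT = 20.20×10³ MPa × 12.5×10⁻⁶ × 63.10 = 15.9 MPa (compressive).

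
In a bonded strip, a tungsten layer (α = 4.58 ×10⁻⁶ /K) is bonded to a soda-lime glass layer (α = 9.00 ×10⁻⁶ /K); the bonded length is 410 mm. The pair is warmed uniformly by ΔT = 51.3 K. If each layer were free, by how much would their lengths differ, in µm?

93.0 µm

Δα = |4.58 − 9.00|×10⁻⁶/K = 4.42×10⁻⁶/K.
ΔL_mismatch = Δα·L·ΔT = 4.42×10⁻⁶ × 410.0 mm × 51.3 K = 93.0 µm.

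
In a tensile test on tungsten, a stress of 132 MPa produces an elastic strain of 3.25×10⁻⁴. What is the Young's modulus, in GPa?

E = σ/ε = 132 MPa / 3.25×10⁻⁴ = 406200 MPa = 406 GPa.

406 GPa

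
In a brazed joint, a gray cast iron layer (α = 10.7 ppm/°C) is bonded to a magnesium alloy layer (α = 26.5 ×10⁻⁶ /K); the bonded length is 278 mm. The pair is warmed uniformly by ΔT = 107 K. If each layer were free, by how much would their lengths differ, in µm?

Δα = |10.7 − 26.5|×10⁻⁶/K = 15.8×10⁻⁶/K.
ΔL_mismatch = Δα·L·ΔT = 15.8×10⁻⁶ × 278.0 mm × 107.0 K = 470 µm.

470 µm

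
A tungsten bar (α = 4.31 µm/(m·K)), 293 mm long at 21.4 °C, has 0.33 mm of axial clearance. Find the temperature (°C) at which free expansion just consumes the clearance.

283 °C

α·L₀·ΔT = 0.33 mm ⇒ ΔT = 0.33 / (4.31×10⁻⁶ × 293.0) = 261.3 K.
T = 21.4 + 261.3 = 282.7 °C.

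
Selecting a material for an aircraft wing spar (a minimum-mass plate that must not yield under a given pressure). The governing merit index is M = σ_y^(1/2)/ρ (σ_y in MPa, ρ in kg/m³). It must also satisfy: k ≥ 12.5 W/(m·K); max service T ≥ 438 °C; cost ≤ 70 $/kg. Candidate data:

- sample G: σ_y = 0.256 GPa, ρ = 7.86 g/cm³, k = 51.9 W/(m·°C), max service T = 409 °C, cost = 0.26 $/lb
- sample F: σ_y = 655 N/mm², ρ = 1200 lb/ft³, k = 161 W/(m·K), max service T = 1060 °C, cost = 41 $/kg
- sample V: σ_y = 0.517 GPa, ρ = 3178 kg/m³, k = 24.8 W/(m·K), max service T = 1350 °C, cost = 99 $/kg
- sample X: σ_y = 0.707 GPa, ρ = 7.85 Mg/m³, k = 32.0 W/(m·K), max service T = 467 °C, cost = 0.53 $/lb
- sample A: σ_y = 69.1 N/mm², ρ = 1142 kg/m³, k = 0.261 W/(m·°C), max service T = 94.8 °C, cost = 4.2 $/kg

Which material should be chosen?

Screen on constraints: k ≥ 12.5 W/(m·K); max service T ≥ 438 °C; cost ≤ 70 $/kg. Survivors: sample F, sample X.
Convert each candidate to consistent units, then evaluate M:
  sample F: σ_y = 655.0 MPa, ρ = 19220 kg/m³
  sample X: σ_y = 707.0 MPa, ρ = 7850 kg/m³
  sample X: M = 3.39×10⁻³
  sample F: M = 1.33×10⁻³
The maximum is for sample X.

sample X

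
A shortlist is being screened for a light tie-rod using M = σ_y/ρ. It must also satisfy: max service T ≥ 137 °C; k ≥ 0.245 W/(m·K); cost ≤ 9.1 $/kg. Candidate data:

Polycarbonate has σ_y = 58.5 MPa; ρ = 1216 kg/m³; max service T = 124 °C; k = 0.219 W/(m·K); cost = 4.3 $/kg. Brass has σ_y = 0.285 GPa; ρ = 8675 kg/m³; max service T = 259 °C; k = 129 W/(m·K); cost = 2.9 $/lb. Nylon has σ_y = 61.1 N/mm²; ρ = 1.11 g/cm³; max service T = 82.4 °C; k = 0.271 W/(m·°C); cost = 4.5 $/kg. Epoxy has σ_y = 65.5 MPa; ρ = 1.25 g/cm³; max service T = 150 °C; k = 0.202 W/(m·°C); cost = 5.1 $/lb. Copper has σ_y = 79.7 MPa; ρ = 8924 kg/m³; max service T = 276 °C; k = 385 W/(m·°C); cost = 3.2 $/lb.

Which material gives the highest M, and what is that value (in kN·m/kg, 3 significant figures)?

Screen on constraints: max service T ≥ 137 °C; k ≥ 0.245 W/(m·K); cost ≤ 9.1 $/kg. Survivors: brass, copper.
Putting every candidate on a common basis:
  brass: σ_y = 285.0 MPa, ρ = 8675 kg/m³
  copper: σ_y = 79.70 MPa, ρ = 8924 kg/m³
  brass: M = 32.9 kN·m/kg
  copper: M = 8.93 kN·m/kg
Brass has the largest M.

brass, M = 32.9 kN·m/kg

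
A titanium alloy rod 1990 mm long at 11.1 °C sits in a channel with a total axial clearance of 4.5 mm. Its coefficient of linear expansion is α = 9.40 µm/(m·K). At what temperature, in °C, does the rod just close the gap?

α·L₀·ΔT = 4.5 mm ⇒ ΔT = 4.5 / (9.40×10⁻⁶ × 1990.0) = 240.6 K.
T = 11.1 + 240.6 = 251.7 °C.

252 °C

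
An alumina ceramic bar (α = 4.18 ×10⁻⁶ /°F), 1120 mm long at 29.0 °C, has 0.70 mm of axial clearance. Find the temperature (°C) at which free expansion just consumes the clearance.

α = 4.18×10⁻⁶/°F × 9/5 = 7.52×10⁻⁶/K.
α·L₀·ΔT = 0.7 mm ⇒ ΔT = 0.7 / (7.52×10⁻⁶ × 1120.0) = 83.07 K.
T = 29.0 + 83.07 = 112.1 °C.

112 °C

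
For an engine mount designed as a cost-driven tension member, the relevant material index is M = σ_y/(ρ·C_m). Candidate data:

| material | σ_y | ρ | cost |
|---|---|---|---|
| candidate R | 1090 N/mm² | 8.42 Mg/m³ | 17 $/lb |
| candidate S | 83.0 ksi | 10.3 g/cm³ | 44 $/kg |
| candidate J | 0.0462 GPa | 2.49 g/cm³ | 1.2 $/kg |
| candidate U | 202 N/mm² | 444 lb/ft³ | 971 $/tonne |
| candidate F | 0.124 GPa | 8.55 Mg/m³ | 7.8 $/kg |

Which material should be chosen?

candidate U

In SI units:
  candidate R: σ_y = 1090 MPa, ρ = 8420 kg/m³, cost = 37.48 $/kg
  candidate S: σ_y = 572.3 MPa, ρ = 10300 kg/m³, cost = 44.00 $/kg
  candidate J: σ_y = 46.20 MPa, ρ = 2490 kg/m³, cost = 1.200 $/kg
  candidate U: σ_y = 202.0 MPa, ρ = 7112 kg/m³, cost = 0.9710 $/kg
  candidate F: σ_y = 124.0 MPa, ρ = 8550 kg/m³, cost = 7.800 $/kg
  candidate U: M = 29.3 kN·m per $
  candidate J: M = 15.5 kN·m per $
  candidate R: M = 3.45 kN·m per $
  candidate F: M = 1.86 kN·m per $
  candidate S: M = 1.26 kN·m per $
Candidate U ranks first.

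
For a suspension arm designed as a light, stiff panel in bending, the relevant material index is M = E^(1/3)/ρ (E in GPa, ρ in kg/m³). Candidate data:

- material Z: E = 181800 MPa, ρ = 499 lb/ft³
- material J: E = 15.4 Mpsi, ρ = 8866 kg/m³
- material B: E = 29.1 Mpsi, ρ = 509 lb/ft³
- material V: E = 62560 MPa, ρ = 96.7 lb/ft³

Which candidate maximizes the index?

Normalizing units and computing the index:
  material Z: E = 181.8 GPa, ρ = 7993 kg/m³
  material J: E = 106.2 GPa, ρ = 8866 kg/m³
  material B: E = 200.6 GPa, ρ = 8153 kg/m³
  material V: E = 62.56 GPa, ρ = 1549 kg/m³
  material V: M = 2.56×10⁻³
  material B: M = 0.718×10⁻³
  material Z: M = 0.709×10⁻³
  material J: M = 0.534×10⁻³
Material V has the largest M.

material V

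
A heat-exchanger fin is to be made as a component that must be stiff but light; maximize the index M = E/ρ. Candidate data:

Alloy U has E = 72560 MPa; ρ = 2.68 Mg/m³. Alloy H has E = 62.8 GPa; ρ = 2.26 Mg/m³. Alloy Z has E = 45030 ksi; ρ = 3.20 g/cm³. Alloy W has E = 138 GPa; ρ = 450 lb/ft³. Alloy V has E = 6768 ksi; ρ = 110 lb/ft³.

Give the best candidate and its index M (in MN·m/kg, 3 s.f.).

alloy Z, M = 97.0 MN·m/kg

After converting to SI:
  alloy U: E = 72.56 GPa, ρ = 2680 kg/m³
  alloy H: E = 62.80 GPa, ρ = 2260 kg/m³
  alloy Z: E = 310.5 GPa, ρ = 3200 kg/m³
  alloy W: E = 138.0 GPa, ρ = 7208 kg/m³
  alloy V: E = 46.66 GPa, ρ = 1762 kg/m³
  alloy Z: M = 97.0 MN·m/kg
  alloy H: M = 27.8 MN·m/kg
  alloy U: M = 27.1 MN·m/kg
  alloy V: M = 26.5 MN·m/kg
  alloy W: M = 19.1 MN·m/kg
Highest index: alloy Z.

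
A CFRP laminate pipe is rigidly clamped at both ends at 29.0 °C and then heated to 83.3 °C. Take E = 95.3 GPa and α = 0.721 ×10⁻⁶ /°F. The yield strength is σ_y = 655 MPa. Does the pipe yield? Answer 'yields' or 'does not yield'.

α = 0.721×10⁻⁶/°F × 9/5 = 1.30×10⁻⁶/K.
ΔT = 54.30 K. Constrained thermal stress σ = E·α·ΔT = 95.30×10³ MPa × 1.30×10⁻⁶ × 54.30 = 6.72 MPa (compressive).
Compare to σ_y = 655 MPa: σ < σ_y, so it does not yield.

does not yield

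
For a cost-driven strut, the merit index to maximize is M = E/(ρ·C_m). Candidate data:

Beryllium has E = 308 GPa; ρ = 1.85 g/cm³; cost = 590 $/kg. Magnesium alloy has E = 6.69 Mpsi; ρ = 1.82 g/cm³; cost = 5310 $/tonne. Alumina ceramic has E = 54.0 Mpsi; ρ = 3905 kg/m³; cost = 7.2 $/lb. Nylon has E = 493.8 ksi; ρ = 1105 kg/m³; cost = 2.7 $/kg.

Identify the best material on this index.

alumina ceramic

Putting every candidate on a common basis:
  beryllium: E = 308.0 GPa, ρ = 1850 kg/m³, cost = 590.0 $/kg
  magnesium alloy: E = 46.13 GPa, ρ = 1820 kg/m³, cost = 5.310 $/kg
  alumina ceramic: E = 372.3 GPa, ρ = 3905 kg/m³, cost = 15.87 $/kg
  nylon: E = 3.405 GPa, ρ = 1105 kg/m³, cost = 2.700 $/kg
  alumina ceramic: M = 6.01 MN·m per $
  magnesium alloy: M = 4.77 MN·m per $
  nylon: M = 1.14 MN·m per $
  beryllium: M = 0.282 MN·m per $
Alumina ceramic has the largest M.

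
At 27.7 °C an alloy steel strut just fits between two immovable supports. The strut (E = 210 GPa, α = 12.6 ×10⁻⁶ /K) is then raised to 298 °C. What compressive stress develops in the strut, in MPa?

715 MPa

ΔT = 270.3 K. Constrained thermal stress σ = E·α·ΔT = 210.0×10³ MPa × 12.6×10⁻⁶ × 270.3 = 715 MPa (compressive).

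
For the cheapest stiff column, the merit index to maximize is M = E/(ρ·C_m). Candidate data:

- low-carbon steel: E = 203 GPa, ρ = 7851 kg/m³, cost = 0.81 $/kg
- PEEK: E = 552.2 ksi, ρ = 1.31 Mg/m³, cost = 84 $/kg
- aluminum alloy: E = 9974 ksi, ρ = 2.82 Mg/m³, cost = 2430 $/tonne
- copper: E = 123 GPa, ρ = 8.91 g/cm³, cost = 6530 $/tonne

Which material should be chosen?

Normalizing units and computing the index:
  low-carbon steel: E = 203.0 GPa, ρ = 7851 kg/m³, cost = 0.8100 $/kg
  PEEK: E = 3.807 GPa, ρ = 1310 kg/m³, cost = 84.00 $/kg
  aluminum alloy: E = 68.77 GPa, ρ = 2820 kg/m³, cost = 2.430 $/kg
  copper: E = 123.0 GPa, ρ = 8910 kg/m³, cost = 6.530 $/kg
  low-carbon steel: M = 31.9 MN·m per $
  aluminum alloy: M = 10.0 MN·m per $
  copper: M = 2.11 MN·m per $
  PEEK: M = 0.0346 MN·m per $
Highest index: low-carbon steel.

low-carbon steel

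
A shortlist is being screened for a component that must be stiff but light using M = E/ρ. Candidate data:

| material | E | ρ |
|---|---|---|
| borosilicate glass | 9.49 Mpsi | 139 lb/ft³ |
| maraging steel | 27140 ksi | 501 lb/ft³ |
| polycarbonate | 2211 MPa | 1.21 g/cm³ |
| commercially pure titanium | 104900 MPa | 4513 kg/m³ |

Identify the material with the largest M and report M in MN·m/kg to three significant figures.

borosilicate glass, M = 29.4 MN·m/kg

After converting to SI:
  borosilicate glass: E = 65.43 GPa, ρ = 2227 kg/m³
  maraging steel: E = 187.1 GPa, ρ = 8025 kg/m³
  polycarbonate: E = 2.211 GPa, ρ = 1210 kg/m³
  commercially pure titanium: E = 104.9 GPa, ρ = 4513 kg/m³
  borosilicate glass: M = 29.4 MN·m/kg
  maraging steel: M = 23.3 MN·m/kg
  commercially pure titanium: M = 23.2 MN·m/kg
  polycarbonate: M = 1.83 MN·m/kg
Highest index: borosilicate glass.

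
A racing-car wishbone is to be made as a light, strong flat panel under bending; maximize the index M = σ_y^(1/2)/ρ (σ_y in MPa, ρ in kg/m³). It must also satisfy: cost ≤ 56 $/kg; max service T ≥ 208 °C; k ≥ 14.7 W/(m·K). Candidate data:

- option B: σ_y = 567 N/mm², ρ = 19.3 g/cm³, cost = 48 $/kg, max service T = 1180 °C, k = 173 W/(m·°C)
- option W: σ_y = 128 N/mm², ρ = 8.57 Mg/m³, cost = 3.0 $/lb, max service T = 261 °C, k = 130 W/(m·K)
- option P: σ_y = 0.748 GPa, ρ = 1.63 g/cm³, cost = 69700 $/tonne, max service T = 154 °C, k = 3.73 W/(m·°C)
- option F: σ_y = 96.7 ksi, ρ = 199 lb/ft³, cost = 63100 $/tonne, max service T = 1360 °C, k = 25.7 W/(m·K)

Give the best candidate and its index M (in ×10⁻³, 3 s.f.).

Screen on constraints: cost ≤ 56 $/kg; max service T ≥ 208 °C; k ≥ 14.7 W/(m·K). Survivors: option B, option W.
Normalizing units and computing the index:
  option B: σ_y = 567.0 MPa, ρ = 19300 kg/m³
  option W: σ_y = 128.0 MPa, ρ = 8570 kg/m³
  option W: M = 1.32×10⁻³
  option B: M = 1.23×10⁻³
Option W has the largest M.

option W, M = 1.32×10⁻³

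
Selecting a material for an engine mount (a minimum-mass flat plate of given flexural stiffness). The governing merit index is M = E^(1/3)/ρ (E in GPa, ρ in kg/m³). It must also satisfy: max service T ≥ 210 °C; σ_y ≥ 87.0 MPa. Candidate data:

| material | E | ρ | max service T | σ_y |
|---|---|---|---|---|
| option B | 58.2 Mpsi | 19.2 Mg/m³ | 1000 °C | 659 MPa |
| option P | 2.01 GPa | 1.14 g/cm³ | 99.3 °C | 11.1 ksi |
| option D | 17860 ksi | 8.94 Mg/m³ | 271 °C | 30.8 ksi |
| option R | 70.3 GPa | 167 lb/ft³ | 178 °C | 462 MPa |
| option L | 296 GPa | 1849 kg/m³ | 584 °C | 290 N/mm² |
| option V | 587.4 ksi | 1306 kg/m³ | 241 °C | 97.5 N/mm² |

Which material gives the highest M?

Screen on constraints: max service T ≥ 210 °C; σ_y ≥ 87.0 MPa. Survivors: option B, option D, option L, option V.
Normalizing units and computing the index:
  option B: E = 401.3 GPa, ρ = 19200 kg/m³
  option D: E = 123.1 GPa, ρ = 8940 kg/m³
  option L: E = 296.0 GPa, ρ = 1849 kg/m³
  option V: E = 4.050 GPa, ρ = 1306 kg/m³
  option L: M = 3.60×10⁻³
  option V: M = 1.22×10⁻³
  option D: M = 0.556×10⁻³
  option B: M = 0.384×10⁻³
Highest index: option L.

option L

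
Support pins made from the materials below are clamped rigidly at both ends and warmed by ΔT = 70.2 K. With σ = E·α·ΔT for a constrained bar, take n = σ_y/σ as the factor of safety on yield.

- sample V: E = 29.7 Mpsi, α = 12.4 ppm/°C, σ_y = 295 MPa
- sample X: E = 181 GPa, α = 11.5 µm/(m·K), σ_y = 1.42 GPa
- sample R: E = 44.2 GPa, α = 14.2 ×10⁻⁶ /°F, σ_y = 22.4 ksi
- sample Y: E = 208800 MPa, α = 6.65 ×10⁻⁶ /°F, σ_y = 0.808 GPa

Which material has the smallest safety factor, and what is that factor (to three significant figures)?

sample V, n = 1.65

Per material, after unit conversion:
  sample V: E = 204.8, α = 12.4, σ_y = 295.0 → σ = 178 MPa, n = 1.65
  sample X: E = 181.0, α = 11.5, σ_y = 1420 → σ = 146 MPa, n = 9.72
  sample R: E = 44.20, α = 25.6, σ_y = 154.4 → σ = 79.3 MPa, n = 1.95
  sample Y: E = 208.8, α = 12.0, σ_y = 808.0 → σ = 175 MPa, n = 4.61
Smallest n: sample V with n = 1.65.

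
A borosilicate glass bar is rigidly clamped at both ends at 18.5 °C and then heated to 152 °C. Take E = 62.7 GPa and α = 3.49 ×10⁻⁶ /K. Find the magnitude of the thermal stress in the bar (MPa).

29.2 MPa

ΔT = 133.5 K. Constrained thermal stress σ = E·α·ΔT = 62.70×10³ MPa × 3.49×10⁻⁶ × 133.5 = 29.2 MPa (compressive).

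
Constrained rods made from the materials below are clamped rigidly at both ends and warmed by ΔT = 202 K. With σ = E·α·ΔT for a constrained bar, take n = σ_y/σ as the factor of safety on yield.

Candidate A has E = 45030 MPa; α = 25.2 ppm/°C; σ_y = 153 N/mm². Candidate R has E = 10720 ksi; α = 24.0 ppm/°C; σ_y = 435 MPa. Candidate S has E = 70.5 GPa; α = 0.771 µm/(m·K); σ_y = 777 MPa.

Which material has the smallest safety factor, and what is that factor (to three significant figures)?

candidate A, n = 0.667

With everything in SI (GPa, ×10⁻⁶/K, MPa):
  candidate A: E = 45.03, α = 25.2, σ_y = 153.0 → σ = 229 MPa, n = 0.667
  candidate R: E = 73.91, α = 24.0, σ_y = 435.0 → σ = 358 MPa, n = 1.21
  candidate S: E = 70.50, α = 0.771, σ_y = 777.0 → σ = 11.0 MPa, n = 70.8
Smallest n: candidate A with n = 0.667.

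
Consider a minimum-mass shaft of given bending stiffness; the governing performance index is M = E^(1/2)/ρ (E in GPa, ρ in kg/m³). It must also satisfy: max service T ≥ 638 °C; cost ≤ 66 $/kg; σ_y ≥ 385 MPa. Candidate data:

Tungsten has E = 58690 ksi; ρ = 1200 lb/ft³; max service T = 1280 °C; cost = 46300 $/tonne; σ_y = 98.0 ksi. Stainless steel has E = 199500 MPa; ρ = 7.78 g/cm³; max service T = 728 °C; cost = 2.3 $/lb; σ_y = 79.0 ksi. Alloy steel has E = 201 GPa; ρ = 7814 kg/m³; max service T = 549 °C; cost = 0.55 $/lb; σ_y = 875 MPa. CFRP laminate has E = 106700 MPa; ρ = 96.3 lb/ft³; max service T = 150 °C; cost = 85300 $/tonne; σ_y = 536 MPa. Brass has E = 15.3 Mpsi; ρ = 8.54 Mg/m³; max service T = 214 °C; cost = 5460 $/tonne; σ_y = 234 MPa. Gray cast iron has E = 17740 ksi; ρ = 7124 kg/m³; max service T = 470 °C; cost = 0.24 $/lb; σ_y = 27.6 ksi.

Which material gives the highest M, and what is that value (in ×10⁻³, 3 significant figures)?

stainless steel, M = 1.82×10⁻³

Screen on constraints: max service T ≥ 638 °C; cost ≤ 66 $/kg; σ_y ≥ 385 MPa. Survivors: tungsten, stainless steel.
In SI units:
  tungsten: E = 404.7 GPa, ρ = 19220 kg/m³
  stainless steel: E = 199.5 GPa, ρ = 7780 kg/m³
  stainless steel: M = 1.82×10⁻³
  tungsten: M = 1.05×10⁻³
Stainless steel has the largest M.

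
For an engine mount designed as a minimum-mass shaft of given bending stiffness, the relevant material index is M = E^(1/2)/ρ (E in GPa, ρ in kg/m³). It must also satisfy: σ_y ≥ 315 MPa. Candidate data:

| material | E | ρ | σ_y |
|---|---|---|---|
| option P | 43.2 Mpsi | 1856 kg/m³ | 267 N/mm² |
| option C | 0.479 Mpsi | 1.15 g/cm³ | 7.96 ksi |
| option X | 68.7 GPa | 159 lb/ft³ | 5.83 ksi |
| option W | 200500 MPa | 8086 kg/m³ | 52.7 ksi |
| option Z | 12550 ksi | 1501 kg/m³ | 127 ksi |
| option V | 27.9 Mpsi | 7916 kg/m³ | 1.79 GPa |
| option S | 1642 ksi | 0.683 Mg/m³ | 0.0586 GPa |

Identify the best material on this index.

Screen on constraints: σ_y ≥ 315 MPa. Survivors: option W, option Z, option V.
After converting to SI:
  option W: E = 200.5 GPa, ρ = 8086 kg/m³
  option Z: E = 86.53 GPa, ρ = 1501 kg/m³
  option V: E = 192.4 GPa, ρ = 7916 kg/m³
  option Z: M = 6.20×10⁻³
  option V: M = 1.75×10⁻³
  option W: M = 1.75×10⁻³
Option Z has the largest M.

option Z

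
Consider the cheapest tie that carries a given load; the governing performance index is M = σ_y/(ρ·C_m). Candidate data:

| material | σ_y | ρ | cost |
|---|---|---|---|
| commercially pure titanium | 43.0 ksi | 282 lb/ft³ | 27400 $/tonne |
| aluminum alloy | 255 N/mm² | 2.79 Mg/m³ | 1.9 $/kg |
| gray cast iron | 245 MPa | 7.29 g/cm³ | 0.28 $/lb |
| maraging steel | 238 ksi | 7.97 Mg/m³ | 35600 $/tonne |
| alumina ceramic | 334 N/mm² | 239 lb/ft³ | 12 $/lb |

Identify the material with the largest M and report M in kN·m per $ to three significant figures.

Convert each candidate to consistent units, then evaluate M:
  commercially pure titanium: σ_y = 296.5 MPa, ρ = 4517 kg/m³, cost = 27.40 $/kg
  aluminum alloy: σ_y = 255.0 MPa, ρ = 2790 kg/m³, cost = 1.900 $/kg
  gray cast iron: σ_y = 245.0 MPa, ρ = 7290 kg/m³, cost = 0.6173 $/kg
  maraging steel: σ_y = 1641 MPa, ρ = 7970 kg/m³, cost = 35.60 $/kg
  alumina ceramic: σ_y = 334.0 MPa, ρ = 3828 kg/m³, cost = 26.46 $/kg
  gray cast iron: M = 54.4 kN·m per $
  aluminum alloy: M = 48.1 kN·m per $
  maraging steel: M = 5.78 kN·m per $
  alumina ceramic: M = 3.30 kN·m per $
  commercially pure titanium: M = 2.40 kN·m per $
The maximum is for gray cast iron.

gray cast iron, M = 54.4 kN·m per $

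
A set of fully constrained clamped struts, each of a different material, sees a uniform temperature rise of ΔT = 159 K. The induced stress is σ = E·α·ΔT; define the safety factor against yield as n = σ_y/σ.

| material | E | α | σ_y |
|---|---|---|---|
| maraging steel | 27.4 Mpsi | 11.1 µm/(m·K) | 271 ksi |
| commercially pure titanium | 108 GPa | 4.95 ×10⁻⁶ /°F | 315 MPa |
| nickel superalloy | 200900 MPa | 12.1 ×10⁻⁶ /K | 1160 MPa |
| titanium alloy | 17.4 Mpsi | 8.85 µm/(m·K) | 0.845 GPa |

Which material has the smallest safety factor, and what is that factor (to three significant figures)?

In consistent units (E in GPa, α in ×10⁻⁶/K, σ_y in MPa):
  maraging steel: E = 188.9, α = 11.1, σ_y = 1868 → σ = 333 MPa, n = 5.60
  commercially pure titanium: E = 108.0, α = 8.91, σ_y = 315.0 → σ = 153 MPa, n = 2.06
  nickel superalloy: E = 200.9, α = 12.1, σ_y = 1160 → σ = 387 MPa, n = 3.00
  titanium alloy: E = 120.0, α = 8.85, σ_y = 845.0 → σ = 169 MPa, n = 5.01
Commercially pure titanium has the lowest safety factor, n = 2.06.

commercially pure titanium, n = 2.06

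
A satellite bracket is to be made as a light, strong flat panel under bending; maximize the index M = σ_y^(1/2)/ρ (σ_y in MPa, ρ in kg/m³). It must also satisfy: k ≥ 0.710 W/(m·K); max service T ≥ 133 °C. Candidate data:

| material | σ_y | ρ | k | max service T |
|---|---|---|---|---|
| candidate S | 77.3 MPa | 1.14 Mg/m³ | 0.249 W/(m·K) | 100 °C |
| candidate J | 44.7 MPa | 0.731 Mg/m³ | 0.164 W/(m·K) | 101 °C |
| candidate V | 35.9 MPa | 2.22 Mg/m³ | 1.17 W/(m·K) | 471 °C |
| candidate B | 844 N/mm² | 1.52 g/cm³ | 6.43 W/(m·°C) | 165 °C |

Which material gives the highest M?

Screen on constraints: k ≥ 0.710 W/(m·K); max service T ≥ 133 °C. Survivors: candidate V, candidate B.
Putting every candidate on a common basis:
  candidate V: σ_y = 35.90 MPa, ρ = 2220 kg/m³
  candidate B: σ_y = 844.0 MPa, ρ = 1520 kg/m³
  candidate B: M = 19.1×10⁻³
  candidate V: M = 2.70×10⁻³
Candidate B ranks first.

candidate B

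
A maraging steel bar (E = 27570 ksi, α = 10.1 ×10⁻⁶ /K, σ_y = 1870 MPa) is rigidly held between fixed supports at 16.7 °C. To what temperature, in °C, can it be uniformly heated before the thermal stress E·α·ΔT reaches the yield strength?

991 °C

E = 27570 ksi = 190.1 GPa.
E·α·ΔT = 1870 MPa ⇒ ΔT = 1870 / (190.1×10³ × 10.1×10⁻⁶) = 974.0 K.
T = 16.7 + 974.0 = 990.7 °C.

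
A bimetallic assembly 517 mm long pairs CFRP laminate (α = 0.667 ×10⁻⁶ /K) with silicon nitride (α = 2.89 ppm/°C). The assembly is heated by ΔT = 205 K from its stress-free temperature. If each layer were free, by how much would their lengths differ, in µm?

236 µm

Δα = |0.667 − 2.89|×10⁻⁶/K = 2.22×10⁻⁶/K.
ΔL_mismatch = Δα·L·ΔT = 2.22×10⁻⁶ × 517.0 mm × 205.0 K = 236 µm.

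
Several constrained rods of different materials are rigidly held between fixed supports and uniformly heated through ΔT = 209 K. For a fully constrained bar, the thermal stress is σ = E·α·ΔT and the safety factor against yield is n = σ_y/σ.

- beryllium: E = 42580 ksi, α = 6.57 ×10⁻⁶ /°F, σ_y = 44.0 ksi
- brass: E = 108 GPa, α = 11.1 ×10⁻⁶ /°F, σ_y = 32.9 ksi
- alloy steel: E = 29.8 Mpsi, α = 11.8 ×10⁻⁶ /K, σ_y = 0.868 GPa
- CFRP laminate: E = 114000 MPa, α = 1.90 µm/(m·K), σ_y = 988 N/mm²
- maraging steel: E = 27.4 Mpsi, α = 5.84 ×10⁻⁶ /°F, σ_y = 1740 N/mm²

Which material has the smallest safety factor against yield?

Per material, after unit conversion:
  beryllium: E = 293.6, α = 11.8, σ_y = 303.4 → σ = 726 MPa, n = 0.418
  brass: E = 108.0, α = 20.0, σ_y = 226.8 → σ = 451 MPa, n = 0.503
  alloy steel: E = 205.5, α = 11.8, σ_y = 868.0 → σ = 507 MPa, n = 1.71
  CFRP laminate: E = 114.0, α = 1.90, σ_y = 988.0 → σ = 45.3 MPa, n = 21.8
  maraging steel: E = 188.9, α = 10.5, σ_y = 1740 → σ = 415 MPa, n = 4.19
Smallest n: beryllium with n = 0.418.

beryllium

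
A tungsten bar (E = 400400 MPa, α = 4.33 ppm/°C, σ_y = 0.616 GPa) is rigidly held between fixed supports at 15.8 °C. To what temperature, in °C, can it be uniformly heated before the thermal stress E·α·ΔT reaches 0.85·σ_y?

E = 400400 MPa = 400.4 GPa.
σ_y = 0.616 GPa = 616.0 MPa.
E·α·ΔT = 523.6 MPa ⇒ ΔT = 523.6 / (400.4×10³ × 4.33×10⁻⁶) = 302.0 K.
T = 15.8 + 302.0 = 317.8 °C.

318 °C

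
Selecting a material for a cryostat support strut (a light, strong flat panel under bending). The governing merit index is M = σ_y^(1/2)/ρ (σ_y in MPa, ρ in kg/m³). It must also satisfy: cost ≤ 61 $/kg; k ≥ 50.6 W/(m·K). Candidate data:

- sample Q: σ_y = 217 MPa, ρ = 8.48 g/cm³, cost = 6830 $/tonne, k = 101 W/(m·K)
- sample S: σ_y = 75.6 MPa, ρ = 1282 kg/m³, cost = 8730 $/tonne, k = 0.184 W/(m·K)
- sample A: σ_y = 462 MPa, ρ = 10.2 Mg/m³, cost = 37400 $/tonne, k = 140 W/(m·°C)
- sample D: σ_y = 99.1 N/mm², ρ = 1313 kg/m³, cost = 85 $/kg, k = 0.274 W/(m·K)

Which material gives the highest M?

sample A

Screen on constraints: cost ≤ 61 $/kg; k ≥ 50.6 W/(m·K). Survivors: sample Q, sample A.
Normalizing units and computing the index:
  sample Q: σ_y = 217.0 MPa, ρ = 8480 kg/m³
  sample A: σ_y = 462.0 MPa, ρ = 10200 kg/m³
  sample A: M = 2.11×10⁻³
  sample Q: M = 1.74×10⁻³
Highest index: sample A.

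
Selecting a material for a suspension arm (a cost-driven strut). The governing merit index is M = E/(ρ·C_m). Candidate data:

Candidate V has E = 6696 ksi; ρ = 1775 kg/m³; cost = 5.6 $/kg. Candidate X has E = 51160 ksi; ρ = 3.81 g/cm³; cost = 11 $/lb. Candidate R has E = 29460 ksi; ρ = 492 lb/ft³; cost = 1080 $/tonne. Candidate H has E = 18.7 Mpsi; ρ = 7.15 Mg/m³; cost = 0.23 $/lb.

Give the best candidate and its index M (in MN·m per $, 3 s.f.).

candidate H, M = 35.6 MN·m per $

After converting to SI:
  candidate V: E = 46.17 GPa, ρ = 1775 kg/m³, cost = 5.600 $/kg
  candidate X: E = 352.7 GPa, ρ = 3810 kg/m³, cost = 24.25 $/kg
  candidate R: E = 203.1 GPa, ρ = 7881 kg/m³, cost = 1.080 $/kg
  candidate H: E = 128.9 GPa, ρ = 7150 kg/m³, cost = 0.5071 $/kg
  candidate H: M = 35.6 MN·m per $
  candidate R: M = 23.9 MN·m per $
  candidate V: M = 4.64 MN·m per $
  candidate X: M = 3.82 MN·m per $
Candidate H has the largest M.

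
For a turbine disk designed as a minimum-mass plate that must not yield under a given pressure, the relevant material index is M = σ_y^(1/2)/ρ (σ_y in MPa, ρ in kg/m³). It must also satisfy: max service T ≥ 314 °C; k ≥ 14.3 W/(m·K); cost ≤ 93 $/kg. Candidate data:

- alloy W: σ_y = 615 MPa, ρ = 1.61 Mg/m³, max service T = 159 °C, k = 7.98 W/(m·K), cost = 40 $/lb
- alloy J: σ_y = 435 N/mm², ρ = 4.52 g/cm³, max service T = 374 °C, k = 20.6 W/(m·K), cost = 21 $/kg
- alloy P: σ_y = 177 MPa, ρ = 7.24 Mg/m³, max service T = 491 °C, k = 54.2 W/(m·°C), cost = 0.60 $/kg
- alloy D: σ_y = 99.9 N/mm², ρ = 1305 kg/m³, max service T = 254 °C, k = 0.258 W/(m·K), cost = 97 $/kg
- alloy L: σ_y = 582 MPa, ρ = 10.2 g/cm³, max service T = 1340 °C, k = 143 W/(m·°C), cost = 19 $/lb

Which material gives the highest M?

alloy J

Screen on constraints: max service T ≥ 314 °C; k ≥ 14.3 W/(m·K); cost ≤ 93 $/kg. Survivors: alloy J, alloy P, alloy L.
After converting to SI:
  alloy J: σ_y = 435.0 MPa, ρ = 4520 kg/m³
  alloy P: σ_y = 177.0 MPa, ρ = 7240 kg/m³
  alloy L: σ_y = 582.0 MPa, ρ = 10200 kg/m³
  alloy J: M = 4.61×10⁻³
  alloy L: M = 2.37×10⁻³
  alloy P: M = 1.84×10⁻³
Alloy J has the largest M.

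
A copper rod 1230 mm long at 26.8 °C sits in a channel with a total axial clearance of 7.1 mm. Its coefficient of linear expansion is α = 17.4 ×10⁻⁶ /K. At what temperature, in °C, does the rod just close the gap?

359 °C

α·L₀·ΔT = 7.1 mm ⇒ ΔT = 7.1 / (17.4×10⁻⁶ × 1230.0) = 331.7 K.
T = 26.8 + 331.7 = 358.5 °C.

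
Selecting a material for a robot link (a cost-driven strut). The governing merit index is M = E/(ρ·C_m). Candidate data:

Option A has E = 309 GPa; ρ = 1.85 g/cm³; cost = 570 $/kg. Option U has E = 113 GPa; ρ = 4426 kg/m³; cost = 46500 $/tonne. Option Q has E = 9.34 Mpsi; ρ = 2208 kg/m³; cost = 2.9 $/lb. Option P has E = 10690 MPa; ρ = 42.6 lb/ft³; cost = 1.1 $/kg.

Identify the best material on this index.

option P

Normalizing units and computing the index:
  option A: E = 309.0 GPa, ρ = 1850 kg/m³, cost = 570.0 $/kg
  option U: E = 113.0 GPa, ρ = 4426 kg/m³, cost = 46.50 $/kg
  option Q: E = 64.40 GPa, ρ = 2208 kg/m³, cost = 6.393 $/kg
  option P: E = 10.69 GPa, ρ = 682.4 kg/m³, cost = 1.100 $/kg
  option P: M = 14.2 MN·m per $
  option Q: M = 4.56 MN·m per $
  option U: M = 0.549 MN·m per $
  option A: M = 0.293 MN·m per $
Option P ranks first.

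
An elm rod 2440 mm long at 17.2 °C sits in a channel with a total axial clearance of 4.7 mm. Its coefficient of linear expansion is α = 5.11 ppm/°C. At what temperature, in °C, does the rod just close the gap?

α·L₀·ΔT = 4.7 mm ⇒ ΔT = 4.7 / (5.11×10⁻⁶ × 2440.0) = 377.0 K.
T = 17.2 + 377.0 = 394.2 °C.

394 °C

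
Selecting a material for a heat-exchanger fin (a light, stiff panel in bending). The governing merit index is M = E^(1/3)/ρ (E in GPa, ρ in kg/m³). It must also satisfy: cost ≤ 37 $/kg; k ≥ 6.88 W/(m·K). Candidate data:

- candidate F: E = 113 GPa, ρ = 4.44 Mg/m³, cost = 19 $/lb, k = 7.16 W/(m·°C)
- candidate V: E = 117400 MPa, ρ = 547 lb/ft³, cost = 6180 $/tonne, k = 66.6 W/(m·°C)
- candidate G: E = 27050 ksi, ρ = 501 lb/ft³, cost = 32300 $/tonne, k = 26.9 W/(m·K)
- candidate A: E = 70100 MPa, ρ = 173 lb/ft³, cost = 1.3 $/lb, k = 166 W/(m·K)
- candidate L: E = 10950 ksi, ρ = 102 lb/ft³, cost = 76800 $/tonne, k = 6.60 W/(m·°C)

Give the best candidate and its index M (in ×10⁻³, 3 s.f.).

candidate A, M = 1.49×10⁻³

Screen on constraints: cost ≤ 37 $/kg; k ≥ 6.88 W/(m·K). Survivors: candidate V, candidate G, candidate A.
Putting every candidate on a common basis:
  candidate V: E = 117.4 GPa, ρ = 8762 kg/m³
  candidate G: E = 186.5 GPa, ρ = 8025 kg/m³
  candidate A: E = 70.10 GPa, ρ = 2771 kg/m³
  candidate A: M = 1.49×10⁻³
  candidate G: M = 0.712×10⁻³
  candidate V: M = 0.559×10⁻³
Highest index: candidate A.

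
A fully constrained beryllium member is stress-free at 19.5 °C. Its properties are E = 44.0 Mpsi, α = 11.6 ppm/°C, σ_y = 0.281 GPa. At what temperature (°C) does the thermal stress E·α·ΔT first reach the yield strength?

99.4 °C

E = 44.0 Mpsi = 303.4 GPa.
σ_y = 0.281 GPa = 281.0 MPa.
E·α·ΔT = 281.0 MPa ⇒ ΔT = 281.0 / (303.4×10³ × 11.6×10⁻⁶) = 79.85 K.
T = 19.5 + 79.85 = 99.35 °C.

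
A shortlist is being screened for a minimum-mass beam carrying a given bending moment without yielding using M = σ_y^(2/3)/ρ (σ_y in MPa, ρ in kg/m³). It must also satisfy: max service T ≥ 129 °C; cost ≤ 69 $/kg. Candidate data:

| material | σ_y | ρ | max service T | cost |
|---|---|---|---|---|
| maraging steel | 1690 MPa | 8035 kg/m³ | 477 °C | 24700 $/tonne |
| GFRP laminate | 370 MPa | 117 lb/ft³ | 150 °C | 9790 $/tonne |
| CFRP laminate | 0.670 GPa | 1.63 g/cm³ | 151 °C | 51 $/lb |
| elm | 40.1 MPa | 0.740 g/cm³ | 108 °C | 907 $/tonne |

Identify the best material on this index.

GFRP laminate

Screen on constraints: max service T ≥ 129 °C; cost ≤ 69 $/kg. Survivors: maraging steel, GFRP laminate.
In SI units:
  maraging steel: σ_y = 1690 MPa, ρ = 8035 kg/m³
  GFRP laminate: σ_y = 370.0 MPa, ρ = 1874 kg/m³
  GFRP laminate: M = 27.5×10⁻³
  maraging steel: M = 17.7×10⁻³
GFRP laminate has the largest M.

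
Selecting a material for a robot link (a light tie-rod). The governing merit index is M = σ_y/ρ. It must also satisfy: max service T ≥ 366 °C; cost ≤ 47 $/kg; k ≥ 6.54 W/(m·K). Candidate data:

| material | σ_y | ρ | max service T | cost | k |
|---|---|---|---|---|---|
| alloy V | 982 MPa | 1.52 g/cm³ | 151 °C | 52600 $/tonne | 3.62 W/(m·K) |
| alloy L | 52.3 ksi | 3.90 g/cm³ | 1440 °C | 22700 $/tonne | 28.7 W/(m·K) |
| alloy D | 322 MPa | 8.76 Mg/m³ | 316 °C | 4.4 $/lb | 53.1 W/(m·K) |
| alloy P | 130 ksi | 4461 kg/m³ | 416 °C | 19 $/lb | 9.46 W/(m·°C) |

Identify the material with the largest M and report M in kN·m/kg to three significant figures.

Screen on constraints: max service T ≥ 366 °C; cost ≤ 47 $/kg; k ≥ 6.54 W/(m·K). Survivors: alloy L, alloy P.
In SI units:
  alloy L: σ_y = 360.6 MPa, ρ = 3900 kg/m³
  alloy P: σ_y = 896.3 MPa, ρ = 4461 kg/m³
  alloy P: M = 201 kN·m/kg
  alloy L: M = 92.5 kN·m/kg
Alloy P ranks first.

alloy P, M = 201 kN·m/kg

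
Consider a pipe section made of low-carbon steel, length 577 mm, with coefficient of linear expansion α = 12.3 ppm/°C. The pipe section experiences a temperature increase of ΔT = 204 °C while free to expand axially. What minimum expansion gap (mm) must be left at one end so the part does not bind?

ΔL = α·L₀·ΔT = 12.3×10⁻⁶ × 577 mm × 204.0 K = 1.45 mm.

1.45 mm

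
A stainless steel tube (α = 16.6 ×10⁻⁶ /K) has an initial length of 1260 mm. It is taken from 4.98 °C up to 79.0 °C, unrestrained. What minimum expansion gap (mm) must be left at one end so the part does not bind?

ΔT = 79.0 − 4.98 = 74.02 K.
ΔL = α·L₀·ΔT = 16.6×10⁻⁶ × 1260 mm × 74.02 K = 1.55 mm.

1.55 mm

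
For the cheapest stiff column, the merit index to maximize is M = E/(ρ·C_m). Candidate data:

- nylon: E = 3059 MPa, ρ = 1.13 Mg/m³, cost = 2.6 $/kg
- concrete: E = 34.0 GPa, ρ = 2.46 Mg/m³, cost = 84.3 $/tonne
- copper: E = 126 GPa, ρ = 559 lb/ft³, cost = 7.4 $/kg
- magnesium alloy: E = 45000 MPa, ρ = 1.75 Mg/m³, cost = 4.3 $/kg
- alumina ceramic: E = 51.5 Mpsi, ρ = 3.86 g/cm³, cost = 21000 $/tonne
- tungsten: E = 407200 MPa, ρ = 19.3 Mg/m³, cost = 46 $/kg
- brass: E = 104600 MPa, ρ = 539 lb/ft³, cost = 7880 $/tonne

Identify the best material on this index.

After converting to SI:
  nylon: E = 3.059 GPa, ρ = 1130 kg/m³, cost = 2.600 $/kg
  concrete: E = 34.00 GPa, ρ = 2460 kg/m³, cost = 0.08430 $/kg
  copper: E = 126.0 GPa, ρ = 8954 kg/m³, cost = 7.400 $/kg
  magnesium alloy: E = 45.00 GPa, ρ = 1750 kg/m³, cost = 4.300 $/kg
  alumina ceramic: E = 355.1 GPa, ρ = 3860 kg/m³, cost = 21.00 $/kg
  tungsten: E = 407.2 GPa, ρ = 19300 kg/m³, cost = 46.00 $/kg
  brass: E = 104.6 GPa, ρ = 8634 kg/m³, cost = 7.880 $/kg
  concrete: M = 164 MN·m per $
  magnesium alloy: M = 5.98 MN·m per $
  alumina ceramic: M = 4.38 MN·m per $
  copper: M = 1.90 MN·m per $
  brass: M = 1.54 MN·m per $
  nylon: M = 1.04 MN·m per $
  tungsten: M = 0.459 MN·m per $
The maximum is for concrete.

concrete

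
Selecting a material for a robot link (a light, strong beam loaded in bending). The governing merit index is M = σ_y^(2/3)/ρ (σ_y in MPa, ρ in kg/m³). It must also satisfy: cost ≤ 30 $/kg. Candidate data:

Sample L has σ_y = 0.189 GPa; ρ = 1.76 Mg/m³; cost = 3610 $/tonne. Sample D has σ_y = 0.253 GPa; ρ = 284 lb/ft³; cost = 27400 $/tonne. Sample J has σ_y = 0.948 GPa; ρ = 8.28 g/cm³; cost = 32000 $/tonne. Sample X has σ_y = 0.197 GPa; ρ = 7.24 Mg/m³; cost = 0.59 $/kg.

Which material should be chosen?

Screen on constraints: cost ≤ 30 $/kg. Survivors: sample L, sample D, sample X.
Convert each candidate to consistent units, then evaluate M:
  sample L: σ_y = 189.0 MPa, ρ = 1760 kg/m³
  sample D: σ_y = 253.0 MPa, ρ = 4549 kg/m³
  sample X: σ_y = 197.0 MPa, ρ = 7240 kg/m³
  sample L: M = 18.7×10⁻³
  sample D: M = 8.79×10⁻³
  sample X: M = 4.68×10⁻³
Sample L has the largest M.

sample L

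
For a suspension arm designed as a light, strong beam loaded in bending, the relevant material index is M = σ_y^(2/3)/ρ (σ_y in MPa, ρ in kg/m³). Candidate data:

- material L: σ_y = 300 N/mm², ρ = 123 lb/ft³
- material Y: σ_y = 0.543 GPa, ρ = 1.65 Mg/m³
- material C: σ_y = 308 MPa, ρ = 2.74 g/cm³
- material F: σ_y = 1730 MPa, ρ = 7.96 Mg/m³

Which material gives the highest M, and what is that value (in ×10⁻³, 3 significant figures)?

material Y, M = 40.3×10⁻³

Convert each candidate to consistent units, then evaluate M:
  material L: σ_y = 300.0 MPa, ρ = 1970 kg/m³
  material Y: σ_y = 543.0 MPa, ρ = 1650 kg/m³
  material C: σ_y = 308.0 MPa, ρ = 2740 kg/m³
  material F: σ_y = 1730 MPa, ρ = 7960 kg/m³
  material Y: M = 40.3×10⁻³
  material L: M = 22.7×10⁻³
  material F: M = 18.1×10⁻³
  material C: M = 16.6×10⁻³
Material Y ranks first.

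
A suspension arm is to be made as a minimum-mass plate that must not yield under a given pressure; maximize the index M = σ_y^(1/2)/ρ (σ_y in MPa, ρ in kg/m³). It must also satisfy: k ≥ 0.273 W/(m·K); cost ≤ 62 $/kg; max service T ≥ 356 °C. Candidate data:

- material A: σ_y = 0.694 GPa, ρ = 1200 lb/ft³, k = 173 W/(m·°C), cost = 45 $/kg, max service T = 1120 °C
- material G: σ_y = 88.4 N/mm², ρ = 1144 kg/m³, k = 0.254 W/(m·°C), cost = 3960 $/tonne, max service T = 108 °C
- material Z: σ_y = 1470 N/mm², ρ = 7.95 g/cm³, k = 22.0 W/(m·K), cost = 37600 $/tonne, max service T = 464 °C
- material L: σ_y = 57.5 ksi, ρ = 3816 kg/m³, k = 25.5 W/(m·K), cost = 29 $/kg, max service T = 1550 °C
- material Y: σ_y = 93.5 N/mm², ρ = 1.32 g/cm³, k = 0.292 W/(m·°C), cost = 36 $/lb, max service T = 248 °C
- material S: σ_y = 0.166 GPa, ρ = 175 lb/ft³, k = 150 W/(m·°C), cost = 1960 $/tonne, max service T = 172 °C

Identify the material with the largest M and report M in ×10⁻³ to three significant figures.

material L, M = 5.22×10⁻³

Screen on constraints: k ≥ 0.273 W/(m·K); cost ≤ 62 $/kg; max service T ≥ 356 °C. Survivors: material A, material Z, material L.
Convert each candidate to consistent units, then evaluate M:
  material A: σ_y = 694.0 MPa, ρ = 19220 kg/m³
  material Z: σ_y = 1470 MPa, ρ = 7950 kg/m³
  material L: σ_y = 396.4 MPa, ρ = 3816 kg/m³
  material L: M = 5.22×10⁻³
  material Z: M = 4.82×10⁻³
  material A: M = 1.37×10⁻³
The maximum is for material L.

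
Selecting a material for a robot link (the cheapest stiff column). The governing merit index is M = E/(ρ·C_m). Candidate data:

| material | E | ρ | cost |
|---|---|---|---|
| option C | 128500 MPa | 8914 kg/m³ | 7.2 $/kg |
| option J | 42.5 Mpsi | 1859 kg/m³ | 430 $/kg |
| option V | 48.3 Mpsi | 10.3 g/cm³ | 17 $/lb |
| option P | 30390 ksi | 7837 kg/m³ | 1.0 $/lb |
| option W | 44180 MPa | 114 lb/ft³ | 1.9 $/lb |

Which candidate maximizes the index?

Normalizing units and computing the index:
  option C: E = 128.5 GPa, ρ = 8914 kg/m³, cost = 7.200 $/kg
  option J: E = 293.0 GPa, ρ = 1859 kg/m³, cost = 430.0 $/kg
  option V: E = 333.0 GPa, ρ = 10300 kg/m³, cost = 37.48 $/kg
  option P: E = 209.5 GPa, ρ = 7837 kg/m³, cost = 2.205 $/kg
  option W: E = 44.18 GPa, ρ = 1826 kg/m³, cost = 4.189 $/kg
  option P: M = 12.1 MN·m per $
  option W: M = 5.78 MN·m per $
  option C: M = 2.00 MN·m per $
  option V: M = 0.863 MN·m per $
  option J: M = 0.367 MN·m per $
Option P has the largest M.

option P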